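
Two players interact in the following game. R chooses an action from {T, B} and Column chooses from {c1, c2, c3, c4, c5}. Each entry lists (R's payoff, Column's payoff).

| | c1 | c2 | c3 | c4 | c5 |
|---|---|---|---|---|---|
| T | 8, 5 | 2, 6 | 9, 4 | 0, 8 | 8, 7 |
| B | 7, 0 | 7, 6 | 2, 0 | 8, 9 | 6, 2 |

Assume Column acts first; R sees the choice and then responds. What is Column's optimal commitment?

Work backward from R's decision.
- c1 → R plays T (best of 8, 7); Column gets 5.
- c2 → R plays B (best of 2, 7); Column gets 6.
- c3 → R plays T (best of 9, 2); Column gets 4.
- c4 → R plays B (best of 0, 8); Column gets 9.
- c5 → R plays T (best of 8, 6); Column gets 7.
Column's induced payoffs are 5, 6, 4, 9, 7, so Column commits to c4. Subgame-perfect outcome: (B, c4) with payoffs (8, 9).

c4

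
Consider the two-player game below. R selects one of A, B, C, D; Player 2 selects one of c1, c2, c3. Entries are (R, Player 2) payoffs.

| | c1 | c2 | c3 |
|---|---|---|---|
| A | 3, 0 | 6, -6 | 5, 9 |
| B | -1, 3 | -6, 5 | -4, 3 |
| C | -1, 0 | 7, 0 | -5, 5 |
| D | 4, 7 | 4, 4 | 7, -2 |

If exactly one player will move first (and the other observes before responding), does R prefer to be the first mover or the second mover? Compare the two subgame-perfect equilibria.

If R leads: Player 2's best replies are A→c3, B→c2, C→c3, D→c1; R's induced payoffs 5, -6, -5, 4; outcome (A, c3), payoffs (5, 9).
If Player 2 leads: R's best replies are c1→D, c2→C, c3→D; Player 2's induced payoffs 7, 0, -2; outcome (D, c1), payoffs (4, 7).
R gets 5 moving first and 4 moving second, so R prefers to move first.

first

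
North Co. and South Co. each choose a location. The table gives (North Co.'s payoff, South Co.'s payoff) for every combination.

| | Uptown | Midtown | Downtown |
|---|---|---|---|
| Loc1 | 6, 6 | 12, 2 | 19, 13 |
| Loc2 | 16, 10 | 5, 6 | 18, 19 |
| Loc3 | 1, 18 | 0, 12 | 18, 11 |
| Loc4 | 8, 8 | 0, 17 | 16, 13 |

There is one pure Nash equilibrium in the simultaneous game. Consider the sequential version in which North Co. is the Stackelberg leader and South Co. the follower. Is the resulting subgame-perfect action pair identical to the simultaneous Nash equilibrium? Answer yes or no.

South Co. best-responds to each possible North Co. move:
- Loc1: BR = Downtown, leader payoff 19.
- Loc2: BR = Downtown, leader payoff 18.
- Loc3: BR = Uptown, leader payoff 1.
- Loc4: BR = Midtown, leader payoff 0.
Among 19, 18, 1, 0, the best is 19 at Loc1. Subgame-perfect outcome: (Loc1, Downtown) with payoffs (19, 13).
Under simultaneous play:
North Co.'s best replies: Uptown→Loc2; Midtown→Loc1; Downtown→Loc1.
South Co.'s best replies: Loc1→Downtown; Loc2→Downtown; Loc3→Uptown; Loc4→Midtown.
Only (Loc1, Downtown) has each player best-responding; Nash payoffs (19, 13).
Sequential outcome (Loc1, Downtown) coincides with the Nash profile (Loc1, Downtown).

yes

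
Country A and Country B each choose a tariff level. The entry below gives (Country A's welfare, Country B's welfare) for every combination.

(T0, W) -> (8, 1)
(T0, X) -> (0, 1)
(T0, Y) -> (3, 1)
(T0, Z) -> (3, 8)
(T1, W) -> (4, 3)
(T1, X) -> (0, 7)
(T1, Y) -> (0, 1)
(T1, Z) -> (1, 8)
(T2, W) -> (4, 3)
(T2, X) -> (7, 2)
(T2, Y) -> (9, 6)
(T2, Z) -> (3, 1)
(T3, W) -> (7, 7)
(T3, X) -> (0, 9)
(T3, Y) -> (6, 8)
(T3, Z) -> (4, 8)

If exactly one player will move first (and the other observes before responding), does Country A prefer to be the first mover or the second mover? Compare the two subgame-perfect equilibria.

first

If Country A leads: Country B's best replies are T0→Z, T1→Z, T2→Y, T3→X; Country A's induced payoffs 3, 1, 9, 0; outcome (T2, Y), payoffs (9, 6).
If Country B leads: Country A's best replies are W→T0, X→T2, Y→T2, Z→T3; Country B's induced payoffs 1, 2, 6, 8; outcome (T3, Z), payoffs (4, 8).
Country A gets 9 moving first and 4 moving second, so Country A prefers to move first.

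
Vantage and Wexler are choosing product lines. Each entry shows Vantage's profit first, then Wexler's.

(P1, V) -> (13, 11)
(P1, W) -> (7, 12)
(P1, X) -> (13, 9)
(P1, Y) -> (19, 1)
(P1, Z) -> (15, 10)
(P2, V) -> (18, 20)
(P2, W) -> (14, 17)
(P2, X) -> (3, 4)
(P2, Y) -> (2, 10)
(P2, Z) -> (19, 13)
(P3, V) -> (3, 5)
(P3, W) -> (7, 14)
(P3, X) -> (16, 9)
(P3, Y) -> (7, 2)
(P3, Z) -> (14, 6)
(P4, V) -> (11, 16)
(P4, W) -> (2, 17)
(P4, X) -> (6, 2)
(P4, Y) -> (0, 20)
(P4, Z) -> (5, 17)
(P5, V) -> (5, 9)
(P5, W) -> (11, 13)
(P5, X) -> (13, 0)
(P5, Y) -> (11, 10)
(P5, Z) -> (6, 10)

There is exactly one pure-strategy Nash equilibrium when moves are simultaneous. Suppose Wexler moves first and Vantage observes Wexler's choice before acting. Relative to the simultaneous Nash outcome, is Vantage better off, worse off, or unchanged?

Vantage best-responds to each possible Wexler move:
- V: BR = P2, leader payoff 20.
- W: BR = P2, leader payoff 17.
- X: BR = P3, leader payoff 9.
- Y: BR = P1, leader payoff 1.
- Z: BR = P2, leader payoff 13.
Wexler's induced payoffs are 20, 17, 9, 1, 13, so Wexler commits to V. Subgame-perfect outcome: (P2, V) with payoffs (18, 20).
For the simultaneous game, intersect best replies.
Vantage's best replies: V→P2; W→P2; X→P3; Y→P1; Z→P2.
Wexler's best replies: P1→W; P2→V; P3→W; P4→Y; P5→W.
Only (P2, V) has each player best-responding; Nash payoffs (18, 20).
Vantage earns 18 sequentially versus 18 at the Nash outcome: unchanged.

unchanged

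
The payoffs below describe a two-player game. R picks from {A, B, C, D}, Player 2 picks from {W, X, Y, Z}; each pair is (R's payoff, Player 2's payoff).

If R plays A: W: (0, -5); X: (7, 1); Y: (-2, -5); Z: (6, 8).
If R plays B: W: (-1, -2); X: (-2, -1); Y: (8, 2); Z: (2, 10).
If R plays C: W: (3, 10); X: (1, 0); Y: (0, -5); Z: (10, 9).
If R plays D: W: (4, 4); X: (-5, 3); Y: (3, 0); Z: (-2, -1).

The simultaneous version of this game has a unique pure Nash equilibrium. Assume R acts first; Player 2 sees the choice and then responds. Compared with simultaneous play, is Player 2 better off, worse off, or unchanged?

Solve by backward induction (R leads).
- A: BR = Z, leader payoff 6.
- B: BR = Z, leader payoff 2.
- C: BR = W, leader payoff 3.
- D: BR = W, leader payoff 4.
Maximizing over 6, 2, 3, 4, R chooses A. Subgame-perfect outcome: (A, Z) with payoffs (6, 8).
Now find the simultaneous Nash equilibrium.
R's best replies: W→D; X→A; Y→B; Z→C.
Player 2's best replies: A→Z; B→Z; C→W; D→W.
Only (D, W) has each player best-responding; Nash payoffs (4, 4).
Player 2 earns 8 sequentially versus 4 at the Nash outcome: better off.

better off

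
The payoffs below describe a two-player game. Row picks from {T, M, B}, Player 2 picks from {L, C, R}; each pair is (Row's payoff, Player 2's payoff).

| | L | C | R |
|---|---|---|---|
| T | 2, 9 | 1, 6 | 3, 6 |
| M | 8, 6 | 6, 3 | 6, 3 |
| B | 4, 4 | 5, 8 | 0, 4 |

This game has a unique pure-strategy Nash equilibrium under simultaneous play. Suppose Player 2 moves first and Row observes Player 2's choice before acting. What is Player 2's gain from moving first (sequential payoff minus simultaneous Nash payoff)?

Work backward from Row's decision.
- L: Row compares 2, 8, 4 and picks M; Player 2 would get 6.
- C: Row compares 1, 6, 5 and picks M; Player 2 would get 3.
- R: Row compares 3, 6, 0 and picks M; Player 2 would get 3.
Maximizing over 6, 3, 3, Player 2 chooses L. Subgame-perfect outcome: (M, L) with payoffs (8, 6).
Now find the simultaneous Nash equilibrium.
Row's best replies: L→M; C→M; R→M.
Player 2's best replies: T→L; M→L; B→C.
Only (M, L) has each player best-responding; Nash payoffs (8, 6).
Player 2's commitment gain: 6 − 6 = 0.

0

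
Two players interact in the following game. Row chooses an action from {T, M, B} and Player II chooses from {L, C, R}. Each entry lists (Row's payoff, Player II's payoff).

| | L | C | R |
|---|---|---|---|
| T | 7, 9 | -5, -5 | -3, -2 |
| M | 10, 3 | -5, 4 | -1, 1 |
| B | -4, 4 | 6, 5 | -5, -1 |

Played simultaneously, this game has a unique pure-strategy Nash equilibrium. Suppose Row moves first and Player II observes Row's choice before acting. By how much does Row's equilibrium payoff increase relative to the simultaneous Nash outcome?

Solve by backward induction (Row leads).
- T: Player II compares 9, -5, -2 and picks L; Row would get 7.
- M: Player II compares 3, 4, 1 and picks C; Row would get -5.
- B: Player II compares 4, 5, -1 and picks C; Row would get 6.
Among 7, -5, 6, the best is 7 at T. Subgame-perfect outcome: (T, L) with payoffs (7, 9).
Under simultaneous play:
Row's best replies: L→M; C→B; R→M.
Player II's best replies: T→L; M→C; B→C.
Only (B, C) has each player best-responding; Nash payoffs (6, 5).
Row's commitment gain: 7 − 6 = 1.

1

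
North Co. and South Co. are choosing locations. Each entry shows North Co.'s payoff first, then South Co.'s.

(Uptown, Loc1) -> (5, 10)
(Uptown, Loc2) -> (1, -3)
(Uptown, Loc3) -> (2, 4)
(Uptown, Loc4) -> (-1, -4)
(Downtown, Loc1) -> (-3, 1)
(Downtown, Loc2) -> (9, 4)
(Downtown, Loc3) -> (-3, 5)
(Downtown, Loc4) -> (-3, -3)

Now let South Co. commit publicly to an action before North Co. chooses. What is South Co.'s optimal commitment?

Loc1

Backward induction with South Co. moving first.
- Loc1: North Co. compares 5, -3 and picks Uptown; South Co. would get 10.
- Loc2: North Co. compares 1, 9 and picks Downtown; South Co. would get 4.
- Loc3: North Co. compares 2, -3 and picks Uptown; South Co. would get 4.
- Loc4: North Co. compares -1, -3 and picks Uptown; South Co. would get -4.
Among 10, 4, 4, -4, the best is 10 at Loc1. Subgame-perfect outcome: (Uptown, Loc1) with payoffs (5, 10).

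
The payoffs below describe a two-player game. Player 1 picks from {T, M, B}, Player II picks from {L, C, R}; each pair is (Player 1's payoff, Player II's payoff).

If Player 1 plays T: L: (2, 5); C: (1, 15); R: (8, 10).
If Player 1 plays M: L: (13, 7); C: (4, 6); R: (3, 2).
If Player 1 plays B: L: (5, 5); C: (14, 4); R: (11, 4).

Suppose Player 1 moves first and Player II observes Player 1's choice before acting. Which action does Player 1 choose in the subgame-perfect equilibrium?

M

Work backward from Player II's decision.
- T: BR = C, leader payoff 1.
- M: BR = L, leader payoff 13.
- B: BR = L, leader payoff 5.
Player 1's induced payoffs are 1, 13, 5, so Player 1 commits to M. Subgame-perfect outcome: (M, L) with payoffs (13, 7).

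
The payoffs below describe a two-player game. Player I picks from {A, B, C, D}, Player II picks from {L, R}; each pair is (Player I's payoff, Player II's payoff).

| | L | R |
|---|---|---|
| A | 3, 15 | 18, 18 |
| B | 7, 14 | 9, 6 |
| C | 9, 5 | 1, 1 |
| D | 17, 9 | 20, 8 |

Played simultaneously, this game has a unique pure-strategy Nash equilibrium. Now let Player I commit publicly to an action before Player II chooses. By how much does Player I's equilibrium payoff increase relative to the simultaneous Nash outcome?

Work backward from Player II's decision.
- A: Player II compares 15, 18 and picks R; Player I would get 18.
- B: Player II compares 14, 6 and picks L; Player I would get 7.
- C: Player II compares 5, 1 and picks L; Player I would get 9.
- D: Player II compares 9, 8 and picks L; Player I would get 17.
Among 18, 7, 9, 17, the best is 18 at A. Subgame-perfect outcome: (A, R) with payoffs (18, 18).
For the simultaneous game, intersect best replies.
Player I's best replies: L→D; R→D.
Player II's best replies: A→R; B→L; C→L; D→L.
The unique mutual best reply is (D, L), giving (17, 9).
Player I's commitment gain: 18 − 17 = 1.

1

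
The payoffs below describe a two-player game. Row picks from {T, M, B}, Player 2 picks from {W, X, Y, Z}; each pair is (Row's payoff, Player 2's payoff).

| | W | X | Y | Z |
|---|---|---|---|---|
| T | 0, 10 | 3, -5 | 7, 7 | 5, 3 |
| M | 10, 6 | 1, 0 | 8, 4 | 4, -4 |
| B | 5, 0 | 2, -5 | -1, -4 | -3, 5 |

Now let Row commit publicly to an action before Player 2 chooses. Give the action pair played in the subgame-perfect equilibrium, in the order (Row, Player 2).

(M, W)

Work backward from Player 2's decision.
- T: Player 2 compares 10, -5, 7, 3 and picks W; Row would get 0.
- M: Player 2 compares 6, 0, 4, -4 and picks W; Row would get 10.
- B: Player 2 compares 0, -5, -4, 5 and picks Z; Row would get -3.
Row's induced payoffs are 0, 10, -3, so Row commits to M. Subgame-perfect outcome: (M, W) with payoffs (10, 6).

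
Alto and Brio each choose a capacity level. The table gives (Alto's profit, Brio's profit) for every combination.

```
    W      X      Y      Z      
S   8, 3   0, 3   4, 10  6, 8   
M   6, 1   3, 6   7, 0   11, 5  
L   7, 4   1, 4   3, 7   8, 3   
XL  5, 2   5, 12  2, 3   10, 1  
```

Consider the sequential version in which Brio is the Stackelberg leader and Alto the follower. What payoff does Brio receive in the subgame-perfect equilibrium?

Work backward from Alto's decision.
- W → Alto plays S (best of 8, 6, 7, 5); Brio gets 3.
- X → Alto plays XL (best of 0, 3, 1, 5); Brio gets 12.
- Y → Alto plays M (best of 4, 7, 3, 2); Brio gets 0.
- Z → Alto plays M (best of 6, 11, 8, 10); Brio gets 5.
Among 3, 12, 0, 5, the best is 12 at X. Subgame-perfect outcome: (XL, X) with payoffs (5, 12).

12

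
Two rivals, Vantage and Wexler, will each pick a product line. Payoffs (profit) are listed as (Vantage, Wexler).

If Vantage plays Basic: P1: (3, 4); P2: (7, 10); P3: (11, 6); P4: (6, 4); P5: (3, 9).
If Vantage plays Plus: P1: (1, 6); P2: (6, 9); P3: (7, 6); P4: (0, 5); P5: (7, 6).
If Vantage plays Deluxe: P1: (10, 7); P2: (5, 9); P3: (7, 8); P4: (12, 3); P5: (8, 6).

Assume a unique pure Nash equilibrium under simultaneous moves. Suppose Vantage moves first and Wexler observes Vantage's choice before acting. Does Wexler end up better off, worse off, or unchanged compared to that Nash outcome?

Solve by backward induction (Vantage leads).
- Basic → Wexler plays P2 (best of 4, 10, 6, 4, 9); Vantage gets 7.
- Plus → Wexler plays P2 (best of 6, 9, 6, 5, 6); Vantage gets 6.
- Deluxe → Wexler plays P2 (best of 7, 9, 8, 3, 6); Vantage gets 5.
Among 7, 6, 5, the best is 7 at Basic. Subgame-perfect outcome: (Basic, P2) with payoffs (7, 10).
Under simultaneous play:
Vantage's best replies: P1→Deluxe; P2→Basic; P3→Basic; P4→Deluxe; P5→Deluxe.
Wexler's best replies: Basic→P2; Plus→P2; Deluxe→P2.
Only (Basic, P2) has each player best-responding; Nash payoffs (7, 10).
Wexler earns 10 sequentially versus 10 at the Nash outcome: unchanged.

unchanged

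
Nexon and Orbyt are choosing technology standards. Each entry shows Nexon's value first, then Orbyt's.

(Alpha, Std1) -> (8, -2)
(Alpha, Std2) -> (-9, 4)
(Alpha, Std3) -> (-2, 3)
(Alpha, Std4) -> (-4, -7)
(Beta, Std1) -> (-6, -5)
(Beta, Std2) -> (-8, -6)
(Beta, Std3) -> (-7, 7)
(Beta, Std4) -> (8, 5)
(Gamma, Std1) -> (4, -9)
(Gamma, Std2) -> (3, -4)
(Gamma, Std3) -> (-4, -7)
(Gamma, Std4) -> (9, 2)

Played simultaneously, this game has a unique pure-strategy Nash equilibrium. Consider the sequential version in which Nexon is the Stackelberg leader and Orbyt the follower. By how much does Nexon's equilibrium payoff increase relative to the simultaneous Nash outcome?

0

Orbyt best-responds to each possible Nexon move:
- Alpha: BR = Std2, leader payoff -9.
- Beta: BR = Std3, leader payoff -7.
- Gamma: BR = Std4, leader payoff 9.
Among -9, -7, 9, the best is 9 at Gamma. Subgame-perfect outcome: (Gamma, Std4) with payoffs (9, 2).
Under simultaneous play:
Nexon's best replies: Std1→Alpha; Std2→Gamma; Std3→Alpha; Std4→Gamma.
Orbyt's best replies: Alpha→Std2; Beta→Std3; Gamma→Std4.
The unique mutual best reply is (Gamma, Std4), giving (9, 2).
Nexon's commitment gain: 9 − 9 = 0.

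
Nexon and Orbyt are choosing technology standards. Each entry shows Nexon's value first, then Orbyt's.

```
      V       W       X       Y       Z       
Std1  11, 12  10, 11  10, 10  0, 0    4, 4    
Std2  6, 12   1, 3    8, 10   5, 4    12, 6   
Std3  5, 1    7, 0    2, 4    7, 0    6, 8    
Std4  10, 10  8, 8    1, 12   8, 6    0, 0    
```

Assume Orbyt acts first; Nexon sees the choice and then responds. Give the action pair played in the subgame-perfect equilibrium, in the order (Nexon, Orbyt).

(Std1, V)

Nexon best-responds to each possible Orbyt move:
- V: Nexon compares 11, 6, 5, 10 and picks Std1; Orbyt would get 12.
- W: Nexon compares 10, 1, 7, 8 and picks Std1; Orbyt would get 11.
- X: Nexon compares 10, 8, 2, 1 and picks Std1; Orbyt would get 10.
- Y: Nexon compares 0, 5, 7, 8 and picks Std4; Orbyt would get 6.
- Z: Nexon compares 4, 12, 6, 0 and picks Std2; Orbyt would get 6.
Orbyt's induced payoffs are 12, 11, 10, 6, 6, so Orbyt commits to V. Subgame-perfect outcome: (Std1, V) with payoffs (11, 12).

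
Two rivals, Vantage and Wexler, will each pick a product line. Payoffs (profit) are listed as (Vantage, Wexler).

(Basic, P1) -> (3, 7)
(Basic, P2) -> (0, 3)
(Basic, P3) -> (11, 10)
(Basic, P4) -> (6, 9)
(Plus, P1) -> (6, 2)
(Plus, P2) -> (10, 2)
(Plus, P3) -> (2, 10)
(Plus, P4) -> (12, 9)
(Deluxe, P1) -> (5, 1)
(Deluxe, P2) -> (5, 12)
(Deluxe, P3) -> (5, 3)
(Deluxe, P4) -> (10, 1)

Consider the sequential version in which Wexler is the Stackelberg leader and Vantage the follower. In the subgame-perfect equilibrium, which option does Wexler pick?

Solve by backward induction (Wexler leads).
- P1 → Vantage plays Plus (best of 3, 6, 5); Wexler gets 2.
- P2 → Vantage plays Plus (best of 0, 10, 5); Wexler gets 2.
- P3 → Vantage plays Basic (best of 11, 2, 5); Wexler gets 10.
- P4 → Vantage plays Plus (best of 6, 12, 10); Wexler gets 9.
Wexler's induced payoffs are 2, 2, 10, 9, so Wexler commits to P3. Subgame-perfect outcome: (Basic, P3) with payoffs (11, 10).

P3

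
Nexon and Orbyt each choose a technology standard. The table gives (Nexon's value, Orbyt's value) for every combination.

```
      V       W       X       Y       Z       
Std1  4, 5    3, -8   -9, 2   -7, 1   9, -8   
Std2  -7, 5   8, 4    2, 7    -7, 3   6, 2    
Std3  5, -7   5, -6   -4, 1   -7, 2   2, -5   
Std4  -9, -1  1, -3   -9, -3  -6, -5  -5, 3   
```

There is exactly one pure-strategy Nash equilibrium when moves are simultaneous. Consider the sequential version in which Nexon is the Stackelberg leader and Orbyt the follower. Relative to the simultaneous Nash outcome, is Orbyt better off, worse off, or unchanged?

worse off

Work backward from Orbyt's decision.
- Std1: BR = V, leader payoff 4.
- Std2: BR = X, leader payoff 2.
- Std3: BR = Y, leader payoff -7.
- Std4: BR = Z, leader payoff -5.
Nexon's induced payoffs are 4, 2, -7, -5, so Nexon commits to Std1. Subgame-perfect outcome: (Std1, V) with payoffs (4, 5).
Under simultaneous play:
Nexon's best replies: V→Std3; W→Std2; X→Std2; Y→Std4; Z→Std1.
Orbyt's best replies: Std1→V; Std2→X; Std3→Y; Std4→Z.
The unique mutual best reply is (Std2, X), giving (2, 7).
Orbyt earns 5 sequentially versus 7 at the Nash outcome: worse off.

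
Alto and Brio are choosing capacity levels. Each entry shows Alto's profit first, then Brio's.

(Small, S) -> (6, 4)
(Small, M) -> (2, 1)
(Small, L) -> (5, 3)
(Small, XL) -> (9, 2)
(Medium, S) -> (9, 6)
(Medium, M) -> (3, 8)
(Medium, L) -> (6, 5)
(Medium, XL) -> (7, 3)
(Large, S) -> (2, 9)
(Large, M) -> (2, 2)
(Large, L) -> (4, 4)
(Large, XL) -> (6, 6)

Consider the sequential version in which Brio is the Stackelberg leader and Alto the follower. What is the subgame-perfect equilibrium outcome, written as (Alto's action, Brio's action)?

Alto best-responds to each possible Brio move:
- S → Alto plays Medium (best of 6, 9, 2); Brio gets 6.
- M → Alto plays Medium (best of 2, 3, 2); Brio gets 8.
- L → Alto plays Medium (best of 5, 6, 4); Brio gets 5.
- XL → Alto plays Small (best of 9, 7, 6); Brio gets 2.
Brio's induced payoffs are 6, 8, 5, 2, so Brio commits to M. Subgame-perfect outcome: (Medium, M) with payoffs (3, 8).

(Medium, M)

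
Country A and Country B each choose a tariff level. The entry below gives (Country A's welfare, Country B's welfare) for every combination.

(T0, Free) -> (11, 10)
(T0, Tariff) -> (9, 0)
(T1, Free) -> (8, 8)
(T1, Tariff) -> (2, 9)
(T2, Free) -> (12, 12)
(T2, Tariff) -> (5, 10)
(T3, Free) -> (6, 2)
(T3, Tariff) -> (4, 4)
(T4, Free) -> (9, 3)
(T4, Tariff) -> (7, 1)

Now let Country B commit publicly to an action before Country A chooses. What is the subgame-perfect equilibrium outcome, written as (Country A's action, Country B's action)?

(T2, Free)

Solve by backward induction (Country B leads).
- Free → Country A plays T2 (best of 11, 8, 12, 6, 9); Country B gets 12.
- Tariff → Country A plays T0 (best of 9, 2, 5, 4, 7); Country B gets 0.
Country B's induced payoffs are 12, 0, so Country B commits to Free. Subgame-perfect outcome: (T2, Free) with payoffs (12, 12).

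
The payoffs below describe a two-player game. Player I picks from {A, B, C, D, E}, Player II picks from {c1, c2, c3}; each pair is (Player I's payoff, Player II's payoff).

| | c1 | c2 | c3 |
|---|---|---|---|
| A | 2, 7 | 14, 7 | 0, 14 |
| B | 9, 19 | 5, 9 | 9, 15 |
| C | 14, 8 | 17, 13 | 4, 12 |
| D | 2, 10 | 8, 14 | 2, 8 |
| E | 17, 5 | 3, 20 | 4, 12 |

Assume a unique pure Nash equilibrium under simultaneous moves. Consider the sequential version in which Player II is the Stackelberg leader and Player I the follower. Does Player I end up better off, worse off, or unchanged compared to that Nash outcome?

Solve by backward induction (Player II leads).
- c1: BR = E, leader payoff 5.
- c2: BR = C, leader payoff 13.
- c3: BR = B, leader payoff 15.
Among 5, 13, 15, the best is 15 at c3. Subgame-perfect outcome: (B, c3) with payoffs (9, 15).
Under simultaneous play:
Player I's best replies: c1→E; c2→C; c3→B.
Player II's best replies: A→c3; B→c1; C→c2; D→c2; E→c2.
The unique mutual best reply is (C, c2), giving (17, 13).
Player I earns 9 sequentially versus 17 at the Nash outcome: worse off.

worse off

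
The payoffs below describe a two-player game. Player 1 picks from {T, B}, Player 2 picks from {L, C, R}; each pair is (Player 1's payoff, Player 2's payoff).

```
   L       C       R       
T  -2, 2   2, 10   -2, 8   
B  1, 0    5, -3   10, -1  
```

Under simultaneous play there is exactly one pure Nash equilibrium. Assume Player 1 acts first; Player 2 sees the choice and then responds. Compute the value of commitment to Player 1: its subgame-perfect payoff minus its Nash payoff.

1

Player 2 best-responds to each possible Player 1 move:
- T: Player 2 compares 2, 10, 8 and picks C; Player 1 would get 2.
- B: Player 2 compares 0, -3, -1 and picks L; Player 1 would get 1.
Among 2, 1, the best is 2 at T. Subgame-perfect outcome: (T, C) with payoffs (2, 10).
Now find the simultaneous Nash equilibrium.
Player 1's best replies: L→B; C→B; R→B.
Player 2's best replies: T→C; B→L.
Only (B, L) has each player best-responding; Nash payoffs (1, 0).
Player 1's commitment gain: 2 − 1 = 1.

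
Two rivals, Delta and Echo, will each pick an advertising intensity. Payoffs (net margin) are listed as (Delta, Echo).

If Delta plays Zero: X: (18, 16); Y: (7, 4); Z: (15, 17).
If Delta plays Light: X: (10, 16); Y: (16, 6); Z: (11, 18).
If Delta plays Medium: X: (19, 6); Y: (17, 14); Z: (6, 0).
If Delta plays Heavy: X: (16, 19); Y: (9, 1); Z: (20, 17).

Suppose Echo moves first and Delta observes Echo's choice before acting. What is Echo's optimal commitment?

Z

Delta best-responds to each possible Echo move:
- X → Delta plays Medium (best of 18, 10, 19, 16); Echo gets 6.
- Y → Delta plays Medium (best of 7, 16, 17, 9); Echo gets 14.
- Z → Delta plays Heavy (best of 15, 11, 6, 20); Echo gets 17.
Echo's induced payoffs are 6, 14, 17, so Echo commits to Z. Subgame-perfect outcome: (Heavy, Z) with payoffs (20, 17).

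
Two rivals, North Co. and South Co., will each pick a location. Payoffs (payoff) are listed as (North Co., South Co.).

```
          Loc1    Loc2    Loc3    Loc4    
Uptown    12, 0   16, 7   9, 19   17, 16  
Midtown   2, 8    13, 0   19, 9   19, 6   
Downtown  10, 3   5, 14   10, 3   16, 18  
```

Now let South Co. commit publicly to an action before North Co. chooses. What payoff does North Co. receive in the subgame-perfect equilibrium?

19

Work backward from North Co.'s decision.
- Loc1 → North Co. plays Uptown (best of 12, 2, 10); South Co. gets 0.
- Loc2 → North Co. plays Uptown (best of 16, 13, 5); South Co. gets 7.
- Loc3 → North Co. plays Midtown (best of 9, 19, 10); South Co. gets 9.
- Loc4 → North Co. plays Midtown (best of 17, 19, 16); South Co. gets 6.
South Co.'s induced payoffs are 0, 7, 9, 6, so South Co. commits to Loc3. Subgame-perfect outcome: (Midtown, Loc3) with payoffs (19, 9).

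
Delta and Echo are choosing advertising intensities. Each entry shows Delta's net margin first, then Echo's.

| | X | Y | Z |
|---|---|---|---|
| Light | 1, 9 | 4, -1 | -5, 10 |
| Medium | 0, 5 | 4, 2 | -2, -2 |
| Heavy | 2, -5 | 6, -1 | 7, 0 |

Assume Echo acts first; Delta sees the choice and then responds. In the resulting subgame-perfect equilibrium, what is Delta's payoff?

7

Delta best-responds to each possible Echo move:
- X: Delta compares 1, 0, 2 and picks Heavy; Echo would get -5.
- Y: Delta compares 4, 4, 6 and picks Heavy; Echo would get -1.
- Z: Delta compares -5, -2, 7 and picks Heavy; Echo would get 0.
Echo's induced payoffs are -5, -1, 0, so Echo commits to Z. Subgame-perfect outcome: (Heavy, Z) with payoffs (7, 0).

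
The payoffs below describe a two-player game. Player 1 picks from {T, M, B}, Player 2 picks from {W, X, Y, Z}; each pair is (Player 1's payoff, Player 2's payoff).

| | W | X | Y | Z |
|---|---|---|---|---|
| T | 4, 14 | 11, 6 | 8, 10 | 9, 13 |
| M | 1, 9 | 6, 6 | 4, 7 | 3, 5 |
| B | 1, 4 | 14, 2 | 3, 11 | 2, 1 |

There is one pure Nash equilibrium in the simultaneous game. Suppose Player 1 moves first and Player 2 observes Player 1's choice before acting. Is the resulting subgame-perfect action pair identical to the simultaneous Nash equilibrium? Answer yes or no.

yes

Player 2 best-responds to each possible Player 1 move:
- T: Player 2 compares 14, 6, 10, 13 and picks W; Player 1 would get 4.
- M: Player 2 compares 9, 6, 7, 5 and picks W; Player 1 would get 1.
- B: Player 2 compares 4, 2, 11, 1 and picks Y; Player 1 would get 3.
Player 1's induced payoffs are 4, 1, 3, so Player 1 commits to T. Subgame-perfect outcome: (T, W) with payoffs (4, 14).
Now find the simultaneous Nash equilibrium.
Player 1's best replies: W→T; X→B; Y→T; Z→T.
Player 2's best replies: T→W; M→W; B→Y.
The unique mutual best reply is (T, W), giving (4, 14).
Sequential outcome (T, W) coincides with the Nash profile (T, W).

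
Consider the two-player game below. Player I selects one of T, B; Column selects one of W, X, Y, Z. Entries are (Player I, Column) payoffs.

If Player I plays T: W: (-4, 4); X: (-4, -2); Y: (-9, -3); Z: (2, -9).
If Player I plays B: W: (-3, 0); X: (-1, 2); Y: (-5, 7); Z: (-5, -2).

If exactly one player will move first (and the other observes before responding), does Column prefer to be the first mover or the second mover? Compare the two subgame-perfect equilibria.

If Player I leads: Column's best replies are T→W, B→Y; Player I's induced payoffs -4, -5; outcome (T, W), payoffs (-4, 4).
If Column leads: Player I's best replies are W→B, X→B, Y→B, Z→T; Column's induced payoffs 0, 2, 7, -9; outcome (B, Y), payoffs (-5, 7).
Column gets 7 moving first and 4 moving second, so Column prefers to move first.

first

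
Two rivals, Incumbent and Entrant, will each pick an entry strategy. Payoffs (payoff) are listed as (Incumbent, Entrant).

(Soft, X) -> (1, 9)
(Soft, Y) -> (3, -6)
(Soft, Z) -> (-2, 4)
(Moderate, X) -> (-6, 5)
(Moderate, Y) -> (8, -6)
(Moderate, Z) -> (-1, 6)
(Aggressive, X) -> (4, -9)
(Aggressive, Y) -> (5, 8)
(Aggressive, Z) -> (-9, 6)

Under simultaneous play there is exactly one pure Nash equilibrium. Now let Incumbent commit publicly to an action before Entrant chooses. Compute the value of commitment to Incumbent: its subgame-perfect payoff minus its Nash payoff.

6

Work backward from Entrant's decision.
- Soft: BR = X, leader payoff 1.
- Moderate: BR = Z, leader payoff -1.
- Aggressive: BR = Y, leader payoff 5.
Incumbent's induced payoffs are 1, -1, 5, so Incumbent commits to Aggressive. Subgame-perfect outcome: (Aggressive, Y) with payoffs (5, 8).
Now find the simultaneous Nash equilibrium.
Incumbent's best replies: X→Aggressive; Y→Moderate; Z→Moderate.
Entrant's best replies: Soft→X; Moderate→Z; Aggressive→Y.
The unique mutual best reply is (Moderate, Z), giving (-1, 6).
Incumbent's commitment gain: 5 − -1 = 6.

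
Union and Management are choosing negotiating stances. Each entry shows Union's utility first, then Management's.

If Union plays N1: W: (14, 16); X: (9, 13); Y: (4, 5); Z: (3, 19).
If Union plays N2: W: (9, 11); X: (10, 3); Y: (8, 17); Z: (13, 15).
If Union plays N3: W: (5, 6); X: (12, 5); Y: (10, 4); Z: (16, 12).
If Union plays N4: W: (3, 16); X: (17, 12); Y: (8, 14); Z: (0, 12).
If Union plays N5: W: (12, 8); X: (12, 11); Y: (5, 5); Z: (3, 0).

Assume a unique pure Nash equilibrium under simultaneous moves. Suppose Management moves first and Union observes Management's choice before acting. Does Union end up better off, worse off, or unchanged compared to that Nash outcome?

Backward induction with Management moving first.
- W → Union plays N1 (best of 14, 9, 5, 3, 12); Management gets 16.
- X → Union plays N4 (best of 9, 10, 12, 17, 12); Management gets 12.
- Y → Union plays N3 (best of 4, 8, 10, 8, 5); Management gets 4.
- Z → Union plays N3 (best of 3, 13, 16, 0, 3); Management gets 12.
Maximizing over 16, 12, 4, 12, Management chooses W. Subgame-perfect outcome: (N1, W) with payoffs (14, 16).
For the simultaneous game, intersect best replies.
Union's best replies: W→N1; X→N4; Y→N3; Z→N3.
Management's best replies: N1→Z; N2→Y; N3→Z; N4→W; N5→X.
Only (N3, Z) has each player best-responding; Nash payoffs (16, 12).
Union earns 14 sequentially versus 16 at the Nash outcome: worse off.

worse off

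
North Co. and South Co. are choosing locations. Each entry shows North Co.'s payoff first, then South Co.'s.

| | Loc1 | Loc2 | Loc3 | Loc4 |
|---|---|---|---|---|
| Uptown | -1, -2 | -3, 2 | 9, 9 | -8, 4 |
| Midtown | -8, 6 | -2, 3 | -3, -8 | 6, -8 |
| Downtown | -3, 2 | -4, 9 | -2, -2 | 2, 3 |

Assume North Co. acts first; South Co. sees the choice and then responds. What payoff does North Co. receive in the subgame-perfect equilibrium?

Backward induction with North Co. moving first.
- Uptown: BR = Loc3, leader payoff 9.
- Midtown: BR = Loc1, leader payoff -8.
- Downtown: BR = Loc2, leader payoff -4.
North Co.'s induced payoffs are 9, -8, -4, so North Co. commits to Uptown. Subgame-perfect outcome: (Uptown, Loc3) with payoffs (9, 9).

9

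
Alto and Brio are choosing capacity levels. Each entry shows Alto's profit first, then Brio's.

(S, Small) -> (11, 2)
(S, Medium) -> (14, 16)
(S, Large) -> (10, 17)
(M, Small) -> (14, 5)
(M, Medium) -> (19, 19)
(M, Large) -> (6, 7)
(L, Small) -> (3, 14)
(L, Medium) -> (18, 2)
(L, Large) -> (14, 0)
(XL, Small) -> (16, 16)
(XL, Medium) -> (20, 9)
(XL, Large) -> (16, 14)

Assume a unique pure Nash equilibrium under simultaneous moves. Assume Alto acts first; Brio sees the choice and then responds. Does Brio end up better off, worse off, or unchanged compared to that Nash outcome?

better off

Backward induction with Alto moving first.
- S: BR = Large, leader payoff 10.
- M: BR = Medium, leader payoff 19.
- L: BR = Small, leader payoff 3.
- XL: BR = Small, leader payoff 16.
Alto's induced payoffs are 10, 19, 3, 16, so Alto commits to M. Subgame-perfect outcome: (M, Medium) with payoffs (19, 19).
Now find the simultaneous Nash equilibrium.
Alto's best replies: Small→XL; Medium→XL; Large→XL.
Brio's best replies: S→Large; M→Medium; L→Small; XL→Small.
The unique mutual best reply is (XL, Small), giving (16, 16).
Brio earns 19 sequentially versus 16 at the Nash outcome: better off.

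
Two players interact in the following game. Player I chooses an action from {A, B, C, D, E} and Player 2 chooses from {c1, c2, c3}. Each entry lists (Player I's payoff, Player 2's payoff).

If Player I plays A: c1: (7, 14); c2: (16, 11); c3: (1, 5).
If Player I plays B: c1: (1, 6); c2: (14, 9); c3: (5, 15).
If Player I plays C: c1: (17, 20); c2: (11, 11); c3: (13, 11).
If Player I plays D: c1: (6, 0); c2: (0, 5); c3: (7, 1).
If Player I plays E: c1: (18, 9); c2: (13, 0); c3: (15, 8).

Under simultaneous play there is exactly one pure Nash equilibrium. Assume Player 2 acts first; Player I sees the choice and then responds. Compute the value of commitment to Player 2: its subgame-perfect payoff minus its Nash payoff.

2

Solve by backward induction (Player 2 leads).
- c1: Player I compares 7, 1, 17, 6, 18 and picks E; Player 2 would get 9.
- c2: Player I compares 16, 14, 11, 0, 13 and picks A; Player 2 would get 11.
- c3: Player I compares 1, 5, 13, 7, 15 and picks E; Player 2 would get 8.
Among 9, 11, 8, the best is 11 at c2. Subgame-perfect outcome: (A, c2) with payoffs (16, 11).
Now find the simultaneous Nash equilibrium.
Player I's best replies: c1→E; c2→A; c3→E.
Player 2's best replies: A→c1; B→c3; C→c1; D→c2; E→c1.
Only (E, c1) has each player best-responding; Nash payoffs (18, 9).
Player 2's commitment gain: 11 − 9 = 2.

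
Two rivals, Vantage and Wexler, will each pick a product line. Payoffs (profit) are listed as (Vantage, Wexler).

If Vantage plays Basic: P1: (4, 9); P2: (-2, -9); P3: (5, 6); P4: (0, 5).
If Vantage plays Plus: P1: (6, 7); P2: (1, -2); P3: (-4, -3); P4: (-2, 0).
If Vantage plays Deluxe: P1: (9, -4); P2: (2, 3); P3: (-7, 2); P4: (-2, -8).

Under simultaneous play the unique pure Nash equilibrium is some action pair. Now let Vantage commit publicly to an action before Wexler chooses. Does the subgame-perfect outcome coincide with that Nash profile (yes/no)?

Backward induction with Vantage moving first.
- Basic: BR = P1, leader payoff 4.
- Plus: BR = P1, leader payoff 6.
- Deluxe: BR = P2, leader payoff 2.
Vantage's induced payoffs are 4, 6, 2, so Vantage commits to Plus. Subgame-perfect outcome: (Plus, P1) with payoffs (6, 7).
Under simultaneous play:
Vantage's best replies: P1→Deluxe; P2→Deluxe; P3→Basic; P4→Basic.
Wexler's best replies: Basic→P1; Plus→P1; Deluxe→P2.
Only (Deluxe, P2) has each player best-responding; Nash payoffs (2, 3).
Sequential outcome (Plus, P1) differs from the Nash profile (Deluxe, P2).

no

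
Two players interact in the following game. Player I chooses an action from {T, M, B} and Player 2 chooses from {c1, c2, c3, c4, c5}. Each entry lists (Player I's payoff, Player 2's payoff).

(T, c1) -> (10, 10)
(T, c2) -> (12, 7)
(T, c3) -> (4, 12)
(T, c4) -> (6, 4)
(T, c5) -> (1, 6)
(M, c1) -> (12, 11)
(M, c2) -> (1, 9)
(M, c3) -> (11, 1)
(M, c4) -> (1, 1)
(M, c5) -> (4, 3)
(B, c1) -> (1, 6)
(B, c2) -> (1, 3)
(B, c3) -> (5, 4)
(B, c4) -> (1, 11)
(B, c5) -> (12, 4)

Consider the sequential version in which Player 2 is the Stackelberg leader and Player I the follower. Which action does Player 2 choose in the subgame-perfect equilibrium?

Work backward from Player I's decision.
- c1 → Player I plays M (best of 10, 12, 1); Player 2 gets 11.
- c2 → Player I plays T (best of 12, 1, 1); Player 2 gets 7.
- c3 → Player I plays M (best of 4, 11, 5); Player 2 gets 1.
- c4 → Player I plays T (best of 6, 1, 1); Player 2 gets 4.
- c5 → Player I plays B (best of 1, 4, 12); Player 2 gets 4.
Maximizing over 11, 7, 1, 4, 4, Player 2 chooses c1. Subgame-perfect outcome: (M, c1) with payoffs (12, 11).

c1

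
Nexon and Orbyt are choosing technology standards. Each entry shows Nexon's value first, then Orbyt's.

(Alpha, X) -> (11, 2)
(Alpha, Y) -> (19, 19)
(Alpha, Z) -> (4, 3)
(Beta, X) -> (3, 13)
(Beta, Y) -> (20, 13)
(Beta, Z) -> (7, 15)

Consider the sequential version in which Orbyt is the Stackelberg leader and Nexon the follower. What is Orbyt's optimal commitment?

Z

Work backward from Nexon's decision.
- X: Nexon compares 11, 3 and picks Alpha; Orbyt would get 2.
- Y: Nexon compares 19, 20 and picks Beta; Orbyt would get 13.
- Z: Nexon compares 4, 7 and picks Beta; Orbyt would get 15.
Orbyt's induced payoffs are 2, 13, 15, so Orbyt commits to Z. Subgame-perfect outcome: (Beta, Z) with payoffs (7, 15).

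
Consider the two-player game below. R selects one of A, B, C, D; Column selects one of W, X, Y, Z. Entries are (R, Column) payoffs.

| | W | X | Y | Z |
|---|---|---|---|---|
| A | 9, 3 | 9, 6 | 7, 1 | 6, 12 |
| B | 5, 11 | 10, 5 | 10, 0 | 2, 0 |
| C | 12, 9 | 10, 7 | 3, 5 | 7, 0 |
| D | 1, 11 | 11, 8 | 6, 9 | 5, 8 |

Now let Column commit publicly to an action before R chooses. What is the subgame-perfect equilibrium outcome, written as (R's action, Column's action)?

Work backward from R's decision.
- W: BR = C, leader payoff 9.
- X: BR = D, leader payoff 8.
- Y: BR = B, leader payoff 0.
- Z: BR = C, leader payoff 0.
Maximizing over 9, 8, 0, 0, Column chooses W. Subgame-perfect outcome: (C, W) with payoffs (12, 9).

(C, W)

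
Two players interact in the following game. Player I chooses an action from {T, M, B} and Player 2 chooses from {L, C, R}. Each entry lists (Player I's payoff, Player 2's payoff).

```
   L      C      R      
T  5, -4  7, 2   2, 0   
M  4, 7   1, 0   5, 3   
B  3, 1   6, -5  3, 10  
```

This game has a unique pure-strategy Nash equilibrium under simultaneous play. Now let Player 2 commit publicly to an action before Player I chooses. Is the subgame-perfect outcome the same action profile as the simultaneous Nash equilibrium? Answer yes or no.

Player I best-responds to each possible Player 2 move:
- L → Player I plays T (best of 5, 4, 3); Player 2 gets -4.
- C → Player I plays T (best of 7, 1, 6); Player 2 gets 2.
- R → Player I plays M (best of 2, 5, 3); Player 2 gets 3.
Maximizing over -4, 2, 3, Player 2 chooses R. Subgame-perfect outcome: (M, R) with payoffs (5, 3).
Now find the simultaneous Nash equilibrium.
Player I's best replies: L→T; C→T; R→M.
Player 2's best replies: T→C; M→L; B→R.
The unique mutual best reply is (T, C), giving (7, 2).
Sequential outcome (M, R) differs from the Nash profile (T, C).

no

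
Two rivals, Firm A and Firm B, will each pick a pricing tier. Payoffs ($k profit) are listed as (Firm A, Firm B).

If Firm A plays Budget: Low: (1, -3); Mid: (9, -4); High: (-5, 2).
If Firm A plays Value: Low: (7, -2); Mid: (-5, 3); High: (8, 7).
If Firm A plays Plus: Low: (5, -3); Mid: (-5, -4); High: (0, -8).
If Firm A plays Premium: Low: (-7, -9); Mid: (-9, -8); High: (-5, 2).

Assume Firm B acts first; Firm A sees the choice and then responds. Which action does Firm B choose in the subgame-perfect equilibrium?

High

Backward induction with Firm B moving first.
- Low → Firm A plays Value (best of 1, 7, 5, -7); Firm B gets -2.
- Mid → Firm A plays Budget (best of 9, -5, -5, -9); Firm B gets -4.
- High → Firm A plays Value (best of -5, 8, 0, -5); Firm B gets 7.
Maximizing over -2, -4, 7, Firm B chooses High. Subgame-perfect outcome: (Value, High) with payoffs (8, 7).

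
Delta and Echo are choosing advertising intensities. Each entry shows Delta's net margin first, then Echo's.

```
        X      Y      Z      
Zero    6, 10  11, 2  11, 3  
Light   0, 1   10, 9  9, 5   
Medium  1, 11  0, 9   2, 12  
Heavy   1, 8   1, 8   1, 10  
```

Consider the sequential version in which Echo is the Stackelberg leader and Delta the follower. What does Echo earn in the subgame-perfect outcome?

Solve by backward induction (Echo leads).
- X: BR = Zero, leader payoff 10.
- Y: BR = Zero, leader payoff 2.
- Z: BR = Zero, leader payoff 3.
Echo's induced payoffs are 10, 2, 3, so Echo commits to X. Subgame-perfect outcome: (Zero, X) with payoffs (6, 10).

10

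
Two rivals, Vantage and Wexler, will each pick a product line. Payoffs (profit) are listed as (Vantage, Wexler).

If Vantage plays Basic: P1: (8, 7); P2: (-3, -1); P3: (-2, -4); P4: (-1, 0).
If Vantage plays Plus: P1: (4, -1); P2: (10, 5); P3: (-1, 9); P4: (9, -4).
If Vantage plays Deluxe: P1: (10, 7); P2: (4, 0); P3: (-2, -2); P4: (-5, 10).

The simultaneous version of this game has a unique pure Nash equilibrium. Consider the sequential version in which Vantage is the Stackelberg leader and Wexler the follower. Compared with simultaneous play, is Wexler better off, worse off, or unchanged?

worse off

Backward induction with Vantage moving first.
- Basic → Wexler plays P1 (best of 7, -1, -4, 0); Vantage gets 8.
- Plus → Wexler plays P3 (best of -1, 5, 9, -4); Vantage gets -1.
- Deluxe → Wexler plays P4 (best of 7, 0, -2, 10); Vantage gets -5.
Vantage's induced payoffs are 8, -1, -5, so Vantage commits to Basic. Subgame-perfect outcome: (Basic, P1) with payoffs (8, 7).
Under simultaneous play:
Vantage's best replies: P1→Deluxe; P2→Plus; P3→Plus; P4→Plus.
Wexler's best replies: Basic→P1; Plus→P3; Deluxe→P4.
Only (Plus, P3) has each player best-responding; Nash payoffs (-1, 9).
Wexler earns 7 sequentially versus 9 at the Nash outcome: worse off.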